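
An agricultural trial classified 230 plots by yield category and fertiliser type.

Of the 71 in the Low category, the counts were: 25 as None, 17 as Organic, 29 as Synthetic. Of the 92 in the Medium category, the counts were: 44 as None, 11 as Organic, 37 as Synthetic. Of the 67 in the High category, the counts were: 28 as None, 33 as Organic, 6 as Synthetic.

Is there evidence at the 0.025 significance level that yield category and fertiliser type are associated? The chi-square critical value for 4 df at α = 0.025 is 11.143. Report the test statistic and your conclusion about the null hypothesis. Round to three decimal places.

37.196; reject H₀

Row totals: 71, 92, 67. Column totals: 97, 61, 72. Grand total N = 230.
Expected counts (row total × column total / N):
  Low, None: 71×97/230 = 29.94348
  Low, Organic: 71×61/230 = 18.83043
  Low, Synthetic: 71×72/230 = 22.22609
  Medium, None: 92×97/230 = 38.80000
  Medium, Organic: 92×61/230 = 24.40000
  Medium, Synthetic: 92×72/230 = 28.80000
  High, None: 67×97/230 = 28.25652
  High, Organic: 67×61/230 = 17.76957
  High, Synthetic: 67×72/230 = 20.97391
Contributions (O − E)²/E:
  (25 − 29.94348)²/29.94348 = 0.8161
  (17 − 18.83043)²/18.83043 = 0.1779
  (29 − 22.22609)²/22.22609 = 2.0645
  (44 − 38.80000)²/38.80000 = 0.6969
  (11 − 24.40000)²/24.40000 = 7.3590
  (37 − 28.80000)²/28.80000 = 2.3347
  (28 − 28.25652)²/28.25652 = 0.0023
  (33 − 17.76957)²/17.76957 = 13.0541
  (6 − 20.97391)²/20.97391 = 10.6903
χ² = 0.8161 + 0.1779 + 2.0645 + 0.6969 + 7.3590 + 2.3347 + 0.0023 + 13.0541 + 10.6903 = 37.196
df = (3−1)(3−1) = 4. Since 37.196 > 11.143, reject the null hypothesis of independence at α = 0.025.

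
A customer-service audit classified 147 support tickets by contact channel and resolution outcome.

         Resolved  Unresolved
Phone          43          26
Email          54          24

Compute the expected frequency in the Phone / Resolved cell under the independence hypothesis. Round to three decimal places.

Row total (Phone) = 69; column total (Resolved) = 97; grand total N = 147.
Expected count = (row total × column total) / N = 69 × 97 / 147 = 45.531.

45.531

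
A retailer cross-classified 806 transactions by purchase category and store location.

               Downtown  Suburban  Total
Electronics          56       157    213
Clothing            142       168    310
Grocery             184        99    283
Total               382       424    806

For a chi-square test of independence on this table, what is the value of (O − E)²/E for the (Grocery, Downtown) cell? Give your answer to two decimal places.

18.54

Row total (Grocery) = 283; column total (Downtown) = 382; N = 806.
Expected count E = 283 × 382 / 806 = 134.1266.
Contribution = (O − E)²/E = (184 − 134.1266)² / 134.1266 = 18.54.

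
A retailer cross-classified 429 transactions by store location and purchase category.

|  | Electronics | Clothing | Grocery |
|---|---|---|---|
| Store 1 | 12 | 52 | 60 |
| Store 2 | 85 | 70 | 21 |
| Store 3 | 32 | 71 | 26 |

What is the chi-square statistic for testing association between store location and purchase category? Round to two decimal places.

82.45

Row totals: 124, 176, 129. Column totals: 129, 193, 107. Grand total N = 429.
Expected counts (row total × column total / N):
  Store 1, Electronics: 124×129/429 = 37.287
  Store 1, Clothing: 124×193/429 = 55.786
  Store 1, Grocery: 124×107/429 = 30.928
  Store 2, Electronics: 176×129/429 = 52.923
  Store 2, Clothing: 176×193/429 = 79.179
  Store 2, Grocery: 176×107/429 = 43.897
  Store 3, Electronics: 129×129/429 = 38.790
  Store 3, Clothing: 129×193/429 = 58.035
  Store 3, Grocery: 129×107/429 = 32.175
Contributions (O − E)²/E:
  (12 − 37.287)²/37.287 = 17.1489
  (52 − 55.786)²/55.786 = 0.2569
  (60 − 30.928)²/30.928 = 27.3274
  (85 − 52.923)²/52.923 = 19.4421
  (70 − 79.179)²/79.179 = 1.0641
  (21 − 43.897)²/43.897 = 11.9432
  (32 − 38.790)²/38.790 = 1.1886
  (71 − 58.035)²/58.035 = 2.8964
  (26 − 32.175)²/32.175 = 1.1851
χ² = 17.1489 + 0.2569 + 27.3274 + 19.4421 + 1.0641 + 11.9432 + 1.1886 + 2.8964 + 1.1851 = 82.45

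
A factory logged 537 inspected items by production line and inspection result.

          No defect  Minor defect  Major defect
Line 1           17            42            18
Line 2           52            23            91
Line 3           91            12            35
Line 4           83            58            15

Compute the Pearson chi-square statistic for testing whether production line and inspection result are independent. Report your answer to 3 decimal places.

Row totals: 77, 166, 138, 156. Column totals: 243, 135, 159. Grand total N = 537.
Expected counts (row total × column total / N):
  Line 1, No defect: 77×243/537 = 34.8436
  Line 1, Minor defect: 77×135/537 = 19.3575
  Line 1, Major defect: 77×159/537 = 22.7989
  Line 2, No defect: 166×243/537 = 75.1173
  Line 2, Minor defect: 166×135/537 = 41.7318
  Line 2, Major defect: 166×159/537 = 49.1508
  Line 3, No defect: 138×243/537 = 62.4469
  Line 3, Minor defect: 138×135/537 = 34.6927
  Line 3, Major defect: 138×159/537 = 40.8603
  Line 4, No defect: 156×243/537 = 70.5922
  Line 4, Minor defect: 156×135/537 = 39.2179
  Line 4, Major defect: 156×159/537 = 46.1899
Contributions (O − E)²/E:
  (17 − 34.8436)²/34.8436 = 9.1378
  (42 − 19.3575)²/19.3575 = 26.4850
  (18 − 22.7989)²/22.7989 = 1.0101
  (52 − 75.1173)²/75.1173 = 7.1143
  (23 − 41.7318)²/41.7318 = 8.4080
  (91 − 49.1508)²/49.1508 = 35.6323
  (91 − 62.4469)²/62.4469 = 13.0556
  (12 − 34.6927)²/34.6927 = 14.8434
  (35 − 40.8603)²/40.8603 = 0.8405
  (83 − 70.5922)²/70.5922 = 2.1809
  (58 − 39.2179)²/39.2179 = 8.9951
  (15 − 46.1899)²/46.1899 = 21.0611
χ² = 9.1378 + 26.4850 + 1.0101 + 7.1143 + 8.4080 + 35.6323 + 13.0556 + 14.8434 + 0.8405 + 2.1809 + 8.9951 + 21.0611 = 148.764

148.764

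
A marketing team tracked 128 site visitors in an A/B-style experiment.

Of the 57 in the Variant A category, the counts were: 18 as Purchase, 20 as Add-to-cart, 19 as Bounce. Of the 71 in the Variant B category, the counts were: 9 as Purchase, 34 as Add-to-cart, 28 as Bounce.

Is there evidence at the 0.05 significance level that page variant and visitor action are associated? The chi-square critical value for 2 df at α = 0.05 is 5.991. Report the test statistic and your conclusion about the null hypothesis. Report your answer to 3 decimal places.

6.904; reject H₀

Row totals: 57, 71. Column totals: 27, 54, 47. Grand total N = 128.
Expected counts (row total × column total / N):
  Variant A, Purchase: 57×27/128 = 12.02344
  Variant A, Add-to-cart: 57×54/128 = 24.04688
  Variant A, Bounce: 57×47/128 = 20.92969
  Variant B, Purchase: 71×27/128 = 14.97656
  Variant B, Add-to-cart: 71×54/128 = 29.95312
  Variant B, Bounce: 71×47/128 = 26.07031
Contributions (O − E)²/E:
  (18 − 12.02344)²/12.02344 = 2.9708
  (20 − 24.04688)²/24.04688 = 0.6811
  (19 − 20.92969)²/20.92969 = 0.1779
  (9 − 14.97656)²/14.97656 = 2.3850
  (34 − 29.95312)²/29.95312 = 0.5468
  (28 − 26.07031)²/26.07031 = 0.1428
χ² = 2.9708 + 0.6811 + 0.1779 + 2.3850 + 0.5468 + 0.1428 = 6.904
df = (2−1)(3−1) = 2. Since 6.904 > 5.991, reject the null hypothesis of independence at α = 0.05.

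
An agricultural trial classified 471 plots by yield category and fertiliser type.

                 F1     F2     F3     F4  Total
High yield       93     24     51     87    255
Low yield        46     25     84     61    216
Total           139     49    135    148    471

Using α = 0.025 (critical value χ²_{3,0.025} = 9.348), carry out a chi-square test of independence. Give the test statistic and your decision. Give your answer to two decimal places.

Grand total N = 471.
Expected counts (row total × column total / N):
  High yield, F1: 255×139/471 = 75.255
  High yield, F2: 255×49/471 = 26.529
  High yield, F3: 255×135/471 = 73.089
  High yield, F4: 255×148/471 = 80.127
  Low yield, F1: 216×139/471 = 63.745
  Low yield, F2: 216×49/471 = 22.471
  Low yield, F3: 216×135/471 = 61.911
  Low yield, F4: 216×148/471 = 67.873
Contributions (O − E)²/E:
  (93 − 75.255)²/75.255 = 4.1842
  (24 − 26.529)²/26.529 = 0.2411
  (51 − 73.089)²/73.089 = 6.6758
  (87 − 80.127)²/80.127 = 0.5895
  (46 − 63.745)²/63.745 = 4.9398
  (25 − 22.471)²/22.471 = 0.2846
  (84 − 61.911)²/61.911 = 7.8811
  (61 − 67.873)²/67.873 = 0.6960
χ² = 4.1842 + 0.2411 + 6.6758 + 0.5895 + 4.9398 + 0.2846 + 7.8811 + 0.6960 = 25.49
df = (2−1)(4−1) = 3. Since 25.49 > 9.348, reject the null hypothesis of independence at α = 0.025.

25.49; reject H₀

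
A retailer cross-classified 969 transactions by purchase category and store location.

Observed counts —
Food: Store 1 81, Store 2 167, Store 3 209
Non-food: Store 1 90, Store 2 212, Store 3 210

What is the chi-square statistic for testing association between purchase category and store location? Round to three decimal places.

Row totals: 457, 512. Column totals: 171, 379, 419. Grand total N = 969.
Expected counts (row total × column total / N):
  Food, Store 1: 457×171/969 = 80.6471
  Food, Store 2: 457×379/969 = 178.7441
  Food, Store 3: 457×419/969 = 197.6089
  Non-food, Store 1: 512×171/969 = 90.3529
  Non-food, Store 2: 512×379/969 = 200.2559
  Non-food, Store 3: 512×419/969 = 221.3911
Contributions (O − E)²/E:
  (81 − 80.6471)²/80.6471 = 0.0015
  (167 − 178.7441)²/178.7441 = 0.7716
  (209 − 197.6089)²/197.6089 = 0.6566
  (90 − 90.3529)²/90.3529 = 0.0014
  (212 − 200.2559)²/200.2559 = 0.6887
  (210 − 221.3911)²/221.3911 = 0.5861
χ² = 0.0015 + 0.7716 + 0.6566 + 0.0014 + 0.6887 + 0.5861 = 2.706

2.706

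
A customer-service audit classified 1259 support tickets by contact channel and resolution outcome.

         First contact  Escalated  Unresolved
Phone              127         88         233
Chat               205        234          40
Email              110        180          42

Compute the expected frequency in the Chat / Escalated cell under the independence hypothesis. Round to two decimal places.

190.99

Row total (Chat) = 479; column total (Escalated) = 502; grand total N = 1259.
Expected count = (row total × column total) / N = 479 × 502 / 1259 = 190.99.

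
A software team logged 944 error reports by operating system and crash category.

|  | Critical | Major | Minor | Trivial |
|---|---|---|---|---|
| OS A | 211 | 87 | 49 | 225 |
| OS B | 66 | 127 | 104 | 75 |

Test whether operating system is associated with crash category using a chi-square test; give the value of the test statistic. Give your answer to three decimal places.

142.159

Row totals: 572, 372. Column totals: 277, 214, 153, 300. Grand total N = 944.
Expected counts (row total × column total / N):
  OS A, Critical: 572×277/944 = 167.84322
  OS A, Major: 572×214/944 = 129.66949
  OS A, Minor: 572×153/944 = 92.70763
  OS A, Trivial: 572×300/944 = 181.77966
  OS B, Critical: 372×277/944 = 109.15678
  OS B, Major: 372×214/944 = 84.33051
  OS B, Minor: 372×153/944 = 60.29237
  OS B, Trivial: 372×300/944 = 118.22034
Contributions (O − E)²/E:
  (211 − 167.84322)²/167.84322 = 11.0967
  (87 − 129.66949)²/129.66949 = 14.0410
  (49 − 92.70763)²/92.70763 = 20.6063
  (225 − 181.77966)²/181.77966 = 10.2762
  (66 − 109.15678)²/109.15678 = 17.0627
  (127 − 84.33051)²/84.33051 = 21.5899
  (104 − 60.29237)²/60.29237 = 31.6849
  (75 − 118.22034)²/118.22034 = 15.8010
χ² = 11.0967 + 14.0410 + 20.6063 + 10.2762 + 17.0627 + 21.5899 + 31.6849 + 15.8010 = 142.159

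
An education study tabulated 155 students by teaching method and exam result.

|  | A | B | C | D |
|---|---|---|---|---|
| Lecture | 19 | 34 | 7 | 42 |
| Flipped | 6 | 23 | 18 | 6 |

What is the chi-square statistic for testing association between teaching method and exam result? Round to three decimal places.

28.034

Row totals: 102, 53. Column totals: 25, 57, 25, 48. Grand total N = 155.
Expected counts (row total × column total / N):
  Lecture, A: 102×25/155 = 16.4516
  Lecture, B: 102×57/155 = 37.5097
  Lecture, C: 102×25/155 = 16.4516
  Lecture, D: 102×48/155 = 31.5871
  Flipped, A: 53×25/155 = 8.5484
  Flipped, B: 53×57/155 = 19.4903
  Flipped, C: 53×25/155 = 8.5484
  Flipped, D: 53×48/155 = 16.4129
Contributions (O − E)²/E:
  (19 − 16.4516)²/16.4516 = 0.3948
  (34 − 37.5097)²/37.5097 = 0.3284
  (7 − 16.4516)²/16.4516 = 5.4300
  (42 − 31.5871)²/31.5871 = 3.4327
  (6 − 8.5484)²/8.5484 = 0.7597
  (23 − 19.4903)²/19.4903 = 0.6320
  (18 − 8.5484)²/8.5484 = 10.4502
  (6 − 16.4129)²/16.4129 = 6.6063
χ² = 0.3948 + 0.3284 + 5.4300 + 3.4327 + 0.7597 + 0.6320 + 10.4502 + 6.6063 = 28.034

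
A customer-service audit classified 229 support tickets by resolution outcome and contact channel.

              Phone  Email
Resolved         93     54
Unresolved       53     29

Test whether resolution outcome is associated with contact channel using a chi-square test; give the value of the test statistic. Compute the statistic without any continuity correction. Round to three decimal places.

0.043

Row totals: 147, 82. Column totals: 146, 83. Grand total N = 229.
Expected counts (row total × column total / N):
  Resolved, Phone: 147×146/229 = 93.7205
  Resolved, Email: 147×83/229 = 53.2795
  Unresolved, Phone: 82×146/229 = 52.2795
  Unresolved, Email: 82×83/229 = 29.7205
Contributions (O − E)²/E:
  (93 − 93.7205)²/93.7205 = 0.0055
  (54 − 53.2795)²/53.2795 = 0.0097
  (53 − 52.2795)²/52.2795 = 0.0099
  (29 − 29.7205)²/29.7205 = 0.0175
χ² = 0.0055 + 0.0097 + 0.0099 + 0.0175 = 0.043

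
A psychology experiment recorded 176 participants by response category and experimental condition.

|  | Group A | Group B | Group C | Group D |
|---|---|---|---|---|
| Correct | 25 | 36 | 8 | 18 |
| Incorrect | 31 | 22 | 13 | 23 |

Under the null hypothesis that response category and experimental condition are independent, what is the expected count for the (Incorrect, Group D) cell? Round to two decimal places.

20.73

Row total (Incorrect) = 89; column total (Group D) = 41; grand total N = 176.
Expected count = (row total × column total) / N = 89 × 41 / 176 = 20.73.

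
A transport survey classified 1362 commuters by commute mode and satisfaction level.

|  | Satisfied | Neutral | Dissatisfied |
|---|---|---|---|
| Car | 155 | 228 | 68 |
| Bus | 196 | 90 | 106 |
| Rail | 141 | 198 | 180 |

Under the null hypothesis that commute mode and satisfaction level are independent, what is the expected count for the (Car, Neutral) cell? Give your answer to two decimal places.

Row total (Car) = 451; column total (Neutral) = 516; grand total N = 1362.
Expected count = (row total × column total) / N = 451 × 516 / 1362 = 170.86.

170.86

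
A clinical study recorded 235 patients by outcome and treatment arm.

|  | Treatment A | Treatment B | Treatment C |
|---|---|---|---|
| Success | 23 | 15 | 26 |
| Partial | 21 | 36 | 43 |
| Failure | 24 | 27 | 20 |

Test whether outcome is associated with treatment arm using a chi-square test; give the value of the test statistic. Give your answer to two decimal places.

9.00

Row totals: 64, 100, 71. Column totals: 68, 78, 89. Grand total N = 235.
Expected counts (row total × column total / N):
  Success, Treatment A: 64×68/235 = 18.5191
  Success, Treatment B: 64×78/235 = 21.2426
  Success, Treatment C: 64×89/235 = 24.2383
  Partial, Treatment A: 100×68/235 = 28.9362
  Partial, Treatment B: 100×78/235 = 33.1915
  Partial, Treatment C: 100×89/235 = 37.8723
  Failure, Treatment A: 71×68/235 = 20.5447
  Failure, Treatment B: 71×78/235 = 23.5660
  Failure, Treatment C: 71×89/235 = 26.8894
Contributions (O − E)²/E:
  (23 − 18.5191)²/18.5191 = 1.0842
  (15 − 21.2426)²/21.2426 = 1.8345
  (26 − 24.2383)²/24.2383 = 0.1280
  (21 − 28.9362)²/28.9362 = 2.1766
  (36 − 33.1915)²/33.1915 = 0.2376
  (43 − 37.8723)²/37.8723 = 0.6943
  (24 − 20.5447)²/20.5447 = 0.5811
  (27 − 23.5660)²/23.5660 = 0.5004
  (20 − 26.8894)²/26.8894 = 1.7652
χ² = 1.0842 + 1.8345 + 0.1280 + 2.1766 + 0.2376 + 0.6943 + 0.5811 + 0.5004 + 1.7652 = 9.00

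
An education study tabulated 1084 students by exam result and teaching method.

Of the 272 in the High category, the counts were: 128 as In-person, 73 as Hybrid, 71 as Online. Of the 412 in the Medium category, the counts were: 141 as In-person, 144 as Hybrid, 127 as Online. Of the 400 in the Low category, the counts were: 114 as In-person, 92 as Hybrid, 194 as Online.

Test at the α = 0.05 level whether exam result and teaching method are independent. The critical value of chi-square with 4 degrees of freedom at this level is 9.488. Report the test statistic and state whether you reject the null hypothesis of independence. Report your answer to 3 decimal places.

54.232; reject H₀

Row totals: 272, 412, 400. Column totals: 383, 309, 392. Grand total N = 1084.
Expected counts (row total × column total / N):
  High, In-person: 272×383/1084 = 96.1033
  High, Hybrid: 272×309/1084 = 77.5351
  High, Online: 272×392/1084 = 98.3616
  Medium, In-person: 412×383/1084 = 145.5683
  Medium, Hybrid: 412×309/1084 = 117.4428
  Medium, Online: 412×392/1084 = 148.9889
  Low, In-person: 400×383/1084 = 141.3284
  Low, Hybrid: 400×309/1084 = 114.0221
  Low, Online: 400×392/1084 = 144.6494
Contributions (O − E)²/E:
  (128 − 96.1033)²/96.1033 = 10.5865
  (73 − 77.5351)²/77.5351 = 0.2653
  (71 − 98.3616)²/98.3616 = 7.6113
  (141 − 145.5683)²/145.5683 = 0.1434
  (144 − 117.4428)²/117.4428 = 6.0053
  (127 − 148.9889)²/148.9889 = 3.2453
  (114 − 141.3284)²/141.3284 = 5.2844
  (92 − 114.0221)²/114.0221 = 4.2533
  (194 − 144.6494)²/144.6494 = 16.8371
χ² = 10.5865 + 0.2653 + 7.6113 + 0.1434 + 6.0053 + 3.2453 + 5.2844 + 4.2533 + 16.8371 = 54.232
df = (3−1)(3−1) = 4. Since 54.232 > 9.488, reject the null hypothesis of independence at α = 0.05.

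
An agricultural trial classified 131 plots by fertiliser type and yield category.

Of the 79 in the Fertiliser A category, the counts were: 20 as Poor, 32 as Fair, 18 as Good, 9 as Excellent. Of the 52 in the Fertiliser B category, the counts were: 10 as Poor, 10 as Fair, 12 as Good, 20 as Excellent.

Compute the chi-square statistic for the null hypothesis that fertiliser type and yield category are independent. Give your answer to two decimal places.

15.32

Row totals: 79, 52. Column totals: 30, 42, 30, 29. Grand total N = 131.
Expected counts (row total × column total / N):
  Fertiliser A, Poor: 79×30/131 = 18.092
  Fertiliser A, Fair: 79×42/131 = 25.328
  Fertiliser A, Good: 79×30/131 = 18.092
  Fertiliser A, Excellent: 79×29/131 = 17.489
  Fertiliser B, Poor: 52×30/131 = 11.908
  Fertiliser B, Fair: 52×42/131 = 16.672
  Fertiliser B, Good: 52×30/131 = 11.908
  Fertiliser B, Excellent: 52×29/131 = 11.511
Contributions (O − E)²/E:
  (20 − 18.092)²/18.092 = 0.2012
  (32 − 25.328)²/25.328 = 1.7576
  (18 − 18.092)²/18.092 = 0.0005
  (9 − 17.489)²/17.489 = 4.1205
  (10 − 11.908)²/11.908 = 0.3057
  (10 − 16.672)²/16.672 = 2.6701
  (12 − 11.908)²/11.908 = 0.0007
  (20 − 11.511)²/11.511 = 6.2604
χ² = 0.2012 + 1.7576 + 0.0005 + 4.1205 + 0.3057 + 2.6701 + 0.0007 + 6.2604 = 15.32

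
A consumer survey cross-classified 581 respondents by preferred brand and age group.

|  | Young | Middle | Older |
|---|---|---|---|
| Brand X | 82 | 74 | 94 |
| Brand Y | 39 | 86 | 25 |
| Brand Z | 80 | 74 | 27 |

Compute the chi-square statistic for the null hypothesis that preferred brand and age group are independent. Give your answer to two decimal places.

53.45

Row totals: 250, 150, 181. Column totals: 201, 234, 146. Grand total N = 581.
Expected counts (row total × column total / N):
  Brand X, Young: 250×201/581 = 86.489
  Brand X, Middle: 250×234/581 = 100.688
  Brand X, Older: 250×146/581 = 62.823
  Brand Y, Young: 150×201/581 = 51.893
  Brand Y, Middle: 150×234/581 = 60.413
  Brand Y, Older: 150×146/581 = 37.694
  Brand Z, Young: 181×201/581 = 62.618
  Brand Z, Middle: 181×234/581 = 72.898
  Brand Z, Older: 181×146/581 = 45.484
Contributions (O − E)²/E:
  (82 − 86.489)²/86.489 = 0.2330
  (74 − 100.688)²/100.688 = 7.0738
  (94 − 62.823)²/62.823 = 15.4721
  (39 − 51.893)²/51.893 = 3.2033
  (86 − 60.413)²/60.413 = 10.8370
  (25 − 37.694)²/37.694 = 4.2749
  (80 − 62.618)²/62.618 = 4.8250
  (74 − 72.898)²/72.898 = 0.0167
  (27 − 45.484)²/45.484 = 7.5116
χ² = 0.2330 + 7.0738 + 15.4721 + 3.2033 + 10.8370 + 4.2749 + 4.8250 + 0.0167 + 7.5116 = 53.45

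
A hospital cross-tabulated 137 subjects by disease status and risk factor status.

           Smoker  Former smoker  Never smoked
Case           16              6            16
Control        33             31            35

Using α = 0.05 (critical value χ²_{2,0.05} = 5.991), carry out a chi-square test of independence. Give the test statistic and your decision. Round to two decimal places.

Row totals: 38, 99. Column totals: 49, 37, 51. Grand total N = 137.
Expected counts (row total × column total / N):
  Case, Smoker: 38×49/137 = 13.591
  Case, Former smoker: 38×37/137 = 10.263
  Case, Never smoked: 38×51/137 = 14.146
  Control, Smoker: 99×49/137 = 35.409
  Control, Former smoker: 99×37/137 = 26.737
  Control, Never smoked: 99×51/137 = 36.854
Contributions (O − E)²/E:
  (16 − 13.591)²/13.591 = 0.4270
  (6 − 10.263)²/10.263 = 1.7707
  (16 − 14.146)²/14.146 = 0.2430
  (33 − 35.409)²/35.409 = 0.1639
  (31 − 26.737)²/26.737 = 0.6797
  (35 − 36.854)²/36.854 = 0.0933
χ² = 0.4270 + 1.7707 + 0.2430 + 0.1639 + 0.6797 + 0.0933 = 3.38
df = (2−1)(3−1) = 2. Since 3.38 < 5.991, fail to reject the null hypothesis of independence at α = 0.05.

3.38; fail to reject H₀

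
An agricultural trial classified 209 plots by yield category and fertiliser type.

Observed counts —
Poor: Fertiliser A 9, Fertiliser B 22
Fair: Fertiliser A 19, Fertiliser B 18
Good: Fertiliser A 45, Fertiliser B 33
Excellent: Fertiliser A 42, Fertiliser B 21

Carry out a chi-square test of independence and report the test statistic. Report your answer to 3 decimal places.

12.339

Row totals: 31, 37, 78, 63. Column totals: 115, 94. Grand total N = 209.
Expected counts (row total × column total / N):
  Poor, Fertiliser A: 31×115/209 = 17.0574
  Poor, Fertiliser B: 31×94/209 = 13.9426
  Fair, Fertiliser A: 37×115/209 = 20.3589
  Fair, Fertiliser B: 37×94/209 = 16.6411
  Good, Fertiliser A: 78×115/209 = 42.9187
  Good, Fertiliser B: 78×94/209 = 35.0813
  Excellent, Fertiliser A: 63×115/209 = 34.6651
  Excellent, Fertiliser B: 63×94/209 = 28.3349
Contributions (O − E)²/E:
  (9 − 17.0574)²/17.0574 = 3.8061
  (22 − 13.9426)²/13.9426 = 4.6564
  (19 − 20.3589)²/20.3589 = 0.0907
  (18 − 16.6411)²/16.6411 = 0.1110
  (45 − 42.9187)²/42.9187 = 0.1009
  (33 − 35.0813)²/35.0813 = 0.1235
  (42 − 34.6651)²/34.6651 = 1.5520
  (21 − 28.3349)²/28.3349 = 1.8987
χ² = 3.8061 + 4.6564 + 0.0907 + 0.1110 + 0.1009 + 0.1235 + 1.5520 + 1.8987 = 12.339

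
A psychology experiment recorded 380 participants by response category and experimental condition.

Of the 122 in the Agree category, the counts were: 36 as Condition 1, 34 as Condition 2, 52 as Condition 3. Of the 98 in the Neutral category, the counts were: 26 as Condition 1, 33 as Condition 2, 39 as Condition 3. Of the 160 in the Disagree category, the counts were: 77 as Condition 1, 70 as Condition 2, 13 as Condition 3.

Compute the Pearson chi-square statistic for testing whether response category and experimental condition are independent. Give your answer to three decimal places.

52.806

Row totals: 122, 98, 160. Column totals: 139, 137, 104. Grand total N = 380.
Expected counts (row total × column total / N):
  Agree, Condition 1: 122×139/380 = 44.6263
  Agree, Condition 2: 122×137/380 = 43.9842
  Agree, Condition 3: 122×104/380 = 33.3895
  Neutral, Condition 1: 98×139/380 = 35.8474
  Neutral, Condition 2: 98×137/380 = 35.3316
  Neutral, Condition 3: 98×104/380 = 26.8211
  Disagree, Condition 1: 160×139/380 = 58.5263
  Disagree, Condition 2: 160×137/380 = 57.6842
  Disagree, Condition 3: 160×104/380 = 43.7895
Contributions (O − E)²/E:
  (36 − 44.6263)²/44.6263 = 1.6675
  (34 − 43.9842)²/43.9842 = 2.2664
  (52 − 33.3895)²/33.3895 = 10.3730
  (26 − 35.8474)²/35.8474 = 2.7051
  (33 − 35.3316)²/35.3316 = 0.1539
  (39 − 26.8211)²/26.8211 = 5.5302
  (77 − 58.5263)²/58.5263 = 5.8312
  (70 − 57.6842)²/57.6842 = 2.6295
  (13 − 43.7895)²/43.7895 = 21.6489
χ² = 1.6675 + 2.2664 + 10.3730 + 2.7051 + 0.1539 + 5.5302 + 5.8312 + 2.6295 + 21.6489 = 52.806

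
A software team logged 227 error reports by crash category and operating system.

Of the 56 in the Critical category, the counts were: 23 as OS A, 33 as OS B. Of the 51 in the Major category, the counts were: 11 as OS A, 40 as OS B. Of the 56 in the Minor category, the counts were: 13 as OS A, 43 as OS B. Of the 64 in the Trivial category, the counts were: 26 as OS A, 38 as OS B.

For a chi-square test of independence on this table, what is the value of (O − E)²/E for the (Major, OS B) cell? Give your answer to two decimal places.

Row total (Major) = 51; column total (OS B) = 154; N = 227.
Expected count E = 51 × 154 / 227 = 34.599.
Contribution = (O − E)²/E = (40 − 34.599)² / 34.599 = 0.84.

0.84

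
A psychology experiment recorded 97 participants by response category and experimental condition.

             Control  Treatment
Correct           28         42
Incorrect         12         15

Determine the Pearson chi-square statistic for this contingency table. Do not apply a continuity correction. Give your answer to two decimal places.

0.16

Row totals: 70, 27. Column totals: 40, 57. Grand total N = 97.
Expected counts (row total × column total / N):
  Correct, Control: 70×40/97 = 28.866
  Correct, Treatment: 70×57/97 = 41.134
  Incorrect, Control: 27×40/97 = 11.134
  Incorrect, Treatment: 27×57/97 = 15.866
Contributions (O − E)²/E:
  (28 − 28.866)²/28.866 = 0.0260
  (42 − 41.134)²/41.134 = 0.0182
  (12 − 11.134)²/11.134 = 0.0674
  (15 − 15.866)²/15.866 = 0.0473
χ² = 0.0260 + 0.0182 + 0.0674 + 0.0473 = 0.16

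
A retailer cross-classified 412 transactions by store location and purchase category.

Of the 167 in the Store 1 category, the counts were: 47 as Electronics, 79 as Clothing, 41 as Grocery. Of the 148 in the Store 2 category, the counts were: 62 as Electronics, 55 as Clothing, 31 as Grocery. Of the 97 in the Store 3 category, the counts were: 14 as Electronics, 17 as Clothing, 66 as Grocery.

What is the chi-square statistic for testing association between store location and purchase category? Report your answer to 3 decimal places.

75.446

Row totals: 167, 148, 97. Column totals: 123, 151, 138. Grand total N = 412.
Expected counts (row total × column total / N):
  Store 1, Electronics: 167×123/412 = 49.8568
  Store 1, Clothing: 167×151/412 = 61.2063
  Store 1, Grocery: 167×138/412 = 55.9369
  Store 2, Electronics: 148×123/412 = 44.1845
  Store 2, Clothing: 148×151/412 = 54.2427
  Store 2, Grocery: 148×138/412 = 49.5728
  Store 3, Electronics: 97×123/412 = 28.9587
  Store 3, Clothing: 97×151/412 = 35.5510
  Store 3, Grocery: 97×138/412 = 32.4903
Contributions (O − E)²/E:
  (47 − 49.8568)²/49.8568 = 0.1637
  (79 − 61.2063)²/61.2063 = 5.1729
  (41 − 55.9369)²/55.9369 = 3.9886
  (62 − 44.1845)²/44.1845 = 7.1833
  (55 − 54.2427)²/54.2427 = 0.0106
  (31 − 49.5728)²/49.5728 = 6.9584
  (14 − 28.9587)²/28.9587 = 7.7270
  (17 − 35.5510)²/35.5510 = 9.6802
  (66 − 32.4903)²/32.4903 = 34.5611
χ² = 0.1637 + 5.1729 + 3.9886 + 7.1833 + 0.0106 + 6.9584 + 7.7270 + 9.6802 + 34.5611 = 75.446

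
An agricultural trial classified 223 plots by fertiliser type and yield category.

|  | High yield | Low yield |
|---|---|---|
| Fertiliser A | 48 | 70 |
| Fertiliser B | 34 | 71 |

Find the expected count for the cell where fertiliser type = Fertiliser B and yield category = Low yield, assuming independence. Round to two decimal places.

Row total (Fertiliser B) = 105; column total (Low yield) = 141; grand total N = 223.
Expected count = (row total × column total) / N = 105 × 141 / 223 = 66.39.

66.39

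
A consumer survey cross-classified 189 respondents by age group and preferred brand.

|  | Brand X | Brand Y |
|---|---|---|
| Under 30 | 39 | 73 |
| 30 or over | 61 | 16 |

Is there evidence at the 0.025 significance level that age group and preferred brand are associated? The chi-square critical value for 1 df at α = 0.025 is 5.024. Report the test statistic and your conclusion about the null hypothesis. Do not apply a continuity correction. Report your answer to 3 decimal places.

Row totals: 112, 77. Column totals: 100, 89. Grand total N = 189.
Expected counts (row total × column total / N):
  Under 30, Brand X: 112×100/189 = 59.2593
  Under 30, Brand Y: 112×89/189 = 52.7407
  30 or over, Brand X: 77×100/189 = 40.7407
  30 or over, Brand Y: 77×89/189 = 36.2593
Contributions (O − E)²/E:
  (39 − 59.2593)²/59.2593 = 6.9262
  (73 − 52.7407)²/52.7407 = 7.7822
  (61 − 40.7407)²/40.7407 = 10.0744
  (16 − 36.2593)²/36.2593 = 11.3196
χ² = 6.9262 + 7.7822 + 10.0744 + 11.3196 = 36.102
df = (2−1)(2−1) = 1. Since 36.102 > 5.024, reject the null hypothesis of independence at α = 0.025.

36.102; reject H₀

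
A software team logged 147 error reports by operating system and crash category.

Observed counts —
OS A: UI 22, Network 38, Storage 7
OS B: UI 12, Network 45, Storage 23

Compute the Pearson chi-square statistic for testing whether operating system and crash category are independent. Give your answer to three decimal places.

11.001

Row totals: 67, 80. Column totals: 34, 83, 30. Grand total N = 147.
Expected counts (row total × column total / N):
  OS A, UI: 67×34/147 = 15.4966
  OS A, Network: 67×83/147 = 37.8299
  OS A, Storage: 67×30/147 = 13.6735
  OS B, UI: 80×34/147 = 18.5034
  OS B, Network: 80×83/147 = 45.1701
  OS B, Storage: 80×30/147 = 16.3265
Contributions (O − E)²/E:
  (22 − 15.4966)²/15.4966 = 2.7293
  (38 − 37.8299)²/37.8299 = 0.0008
  (7 − 13.6735)²/13.6735 = 3.2571
  (12 − 18.5034)²/18.5034 = 2.2858
  (45 − 45.1701)²/45.1701 = 0.0006
  (23 − 16.3265)²/16.3265 = 2.7278
χ² = 2.7293 + 0.0008 + 3.2571 + 2.2858 + 0.0006 + 2.7278 = 11.001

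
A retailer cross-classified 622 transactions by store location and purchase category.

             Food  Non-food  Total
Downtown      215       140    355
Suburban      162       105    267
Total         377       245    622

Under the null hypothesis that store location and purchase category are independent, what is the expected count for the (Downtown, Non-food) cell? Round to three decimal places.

Row total (Downtown) = 355; column total (Non-food) = 245; grand total N = 622.
Expected count = (row total × column total) / N = 355 × 245 / 622 = 139.831.

139.831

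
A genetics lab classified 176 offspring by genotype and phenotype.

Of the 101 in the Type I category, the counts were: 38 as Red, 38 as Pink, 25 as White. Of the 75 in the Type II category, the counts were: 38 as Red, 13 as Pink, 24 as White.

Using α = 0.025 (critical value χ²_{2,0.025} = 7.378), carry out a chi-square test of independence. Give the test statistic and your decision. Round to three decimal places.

8.623; reject H₀

Row totals: 101, 75. Column totals: 76, 51, 49. Grand total N = 176.
Expected counts (row total × column total / N):
  Type I, Red: 101×76/176 = 43.6136
  Type I, Pink: 101×51/176 = 29.2670
  Type I, White: 101×49/176 = 28.1193
  Type II, Red: 75×76/176 = 32.3864
  Type II, Pink: 75×51/176 = 21.7330
  Type II, White: 75×49/176 = 20.8807
Contributions (O − E)²/E:
  (38 − 43.6136)²/43.6136 = 0.7225
  (38 − 29.2670)²/29.2670 = 2.6058
  (25 − 28.1193)²/28.1193 = 0.3460
  (38 − 32.3864)²/32.3864 = 0.9730
  (13 − 21.7330)²/21.7330 = 3.5092
  (24 − 20.8807)²/20.8807 = 0.4660
χ² = 0.7225 + 2.6058 + 0.3460 + 0.9730 + 3.5092 + 0.4660 = 8.623
df = (2−1)(3−1) = 2. Since 8.623 > 7.378, reject the null hypothesis of independence at α = 0.025.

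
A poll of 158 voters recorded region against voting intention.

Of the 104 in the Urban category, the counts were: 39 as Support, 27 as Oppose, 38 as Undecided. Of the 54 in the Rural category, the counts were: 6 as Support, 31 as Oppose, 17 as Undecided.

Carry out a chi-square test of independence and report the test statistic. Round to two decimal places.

18.53

Row totals: 104, 54. Column totals: 45, 58, 55. Grand total N = 158.
Expected counts (row total × column total / N):
  Urban, Support: 104×45/158 = 29.620
  Urban, Oppose: 104×58/158 = 38.177
  Urban, Undecided: 104×55/158 = 36.203
  Rural, Support: 54×45/158 = 15.380
  Rural, Oppose: 54×58/158 = 19.823
  Rural, Undecided: 54×55/158 = 18.797
Contributions (O − E)²/E:
  (39 − 29.620)²/29.620 = 2.9704
  (27 − 38.177)²/38.177 = 3.2723
  (38 − 36.203)²/36.203 = 0.0892
  (6 − 15.380)²/15.380 = 5.7207
  (31 − 19.823)²/19.823 = 6.3020
  (17 − 18.797)²/18.797 = 0.1718
χ² = 2.9704 + 3.2723 + 0.0892 + 5.7207 + 6.3020 + 0.1718 = 18.53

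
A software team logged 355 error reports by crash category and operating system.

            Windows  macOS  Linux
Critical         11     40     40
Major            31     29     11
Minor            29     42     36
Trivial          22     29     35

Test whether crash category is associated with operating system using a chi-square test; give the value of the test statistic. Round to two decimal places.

27.26

Row totals: 91, 71, 107, 86. Column totals: 93, 140, 122. Grand total N = 355.
Expected counts (row total × column total / N):
  Critical, Windows: 91×93/355 = 23.8394
  Critical, macOS: 91×140/355 = 35.8873
  Critical, Linux: 91×122/355 = 31.2732
  Major, Windows: 71×93/355 = 18.6000
  Major, macOS: 71×140/355 = 28.0000
  Major, Linux: 71×122/355 = 24.4000
  Minor, Windows: 107×93/355 = 28.0310
  Minor, macOS: 107×140/355 = 42.1972
  Minor, Linux: 107×122/355 = 36.7718
  Trivial, Windows: 86×93/355 = 22.5296
  Trivial, macOS: 86×140/355 = 33.9155
  Trivial, Linux: 86×122/355 = 29.5549
Contributions (O − E)²/E:
  (11 − 23.8394)²/23.8394 = 6.9150
  (40 − 35.8873)²/35.8873 = 0.4713
  (40 − 31.2732)²/31.2732 = 2.4352
  (31 − 18.6000)²/18.6000 = 8.2667
  (29 − 28.0000)²/28.0000 = 0.0357
  (11 − 24.4000)²/24.4000 = 7.3590
  (29 − 28.0310)²/28.0310 = 0.0335
  (42 − 42.1972)²/42.1972 = 0.0009
  (36 − 36.7718)²/36.7718 = 0.0162
  (22 − 22.5296)²/22.5296 = 0.0124
  (29 − 33.9155)²/33.9155 = 0.7124
  (35 − 29.5549)²/29.5549 = 1.0032
χ² = 6.9150 + 0.4713 + 2.4352 + 8.2667 + 0.0357 + 7.3590 + 0.0335 + 0.0009 + 0.0162 + 0.0124 + 0.7124 + 1.0032 = 27.26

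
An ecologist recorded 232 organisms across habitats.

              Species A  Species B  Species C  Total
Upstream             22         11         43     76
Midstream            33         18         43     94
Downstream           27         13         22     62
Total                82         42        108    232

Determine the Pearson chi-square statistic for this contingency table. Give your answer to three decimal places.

6.239

Grand total N = 232.
Expected counts (row total × column total / N):
  Upstream, Species A: 76×82/232 = 26.8621
  Upstream, Species B: 76×42/232 = 13.7586
  Upstream, Species C: 76×108/232 = 35.3793
  Midstream, Species A: 94×82/232 = 33.2241
  Midstream, Species B: 94×42/232 = 17.0172
  Midstream, Species C: 94×108/232 = 43.7586
  Downstream, Species A: 62×82/232 = 21.9138
  Downstream, Species B: 62×42/232 = 11.2241
  Downstream, Species C: 62×108/232 = 28.8621
Contributions (O − E)²/E:
  (22 − 26.8621)²/26.8621 = 0.8801
  (11 − 13.7586)²/13.7586 = 0.5531
  (43 − 35.3793)²/35.3793 = 1.6415
  (33 − 33.2241)²/33.2241 = 0.0015
  (18 − 17.0172)²/17.0172 = 0.0568
  (43 − 43.7586)²/43.7586 = 0.0132
  (27 − 21.9138)²/21.9138 = 1.1805
  (13 − 11.2241)²/11.2241 = 0.2810
  (22 − 28.8621)²/28.8621 = 1.6315
χ² = 0.8801 + 0.5531 + 1.6415 + 0.0015 + 0.0568 + 0.0132 + 1.1805 + 0.2810 + 1.6315 = 6.239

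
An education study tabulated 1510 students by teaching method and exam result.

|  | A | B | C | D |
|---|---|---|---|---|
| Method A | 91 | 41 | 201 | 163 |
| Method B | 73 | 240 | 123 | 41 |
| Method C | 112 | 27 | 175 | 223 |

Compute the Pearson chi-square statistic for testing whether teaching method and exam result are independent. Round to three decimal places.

429.950

Row totals: 496, 477, 537. Column totals: 276, 308, 499, 427. Grand total N = 1510.
Expected counts (row total × column total / N):
  Method A, A: 496×276/1510 = 90.6596
  Method A, B: 496×308/1510 = 101.1709
  Method A, C: 496×499/1510 = 163.9099
  Method A, D: 496×427/1510 = 140.2596
  Method B, A: 477×276/1510 = 87.1868
  Method B, B: 477×308/1510 = 97.2954
  Method B, C: 477×499/1510 = 157.6311
  Method B, D: 477×427/1510 = 134.8868
  Method C, A: 537×276/1510 = 98.1536
  Method C, B: 537×308/1510 = 109.5338
  Method C, C: 537×499/1510 = 177.4589
  Method C, D: 537×427/1510 = 151.8536
Contributions (O − E)²/E:
  (91 − 90.6596)²/90.6596 = 0.0013
  (41 − 101.1709)²/101.1709 = 35.7863
  (201 − 163.9099)²/163.9099 = 8.3929
  (163 − 140.2596)²/140.2596 = 3.6869
  (73 − 87.1868)²/87.1868 = 2.3084
  (240 − 97.2954)²/97.2954 = 209.3069
  (123 − 157.6311)²/157.6311 = 7.6084
  (41 − 134.8868)²/134.8868 = 65.3491
  (112 − 98.1536)²/98.1536 = 1.9533
  (27 − 109.5338)²/109.5338 = 62.1893
  (175 − 177.4589)²/177.4589 = 0.0341
  (223 − 151.8536)²/151.8536 = 33.3335
χ² = 0.0013 + 35.7863 + 8.3929 + 3.6869 + 2.3084 + 209.3069 + 7.6084 + 65.3491 + 1.9533 + 62.1893 + 0.0341 + 33.3335 = 429.950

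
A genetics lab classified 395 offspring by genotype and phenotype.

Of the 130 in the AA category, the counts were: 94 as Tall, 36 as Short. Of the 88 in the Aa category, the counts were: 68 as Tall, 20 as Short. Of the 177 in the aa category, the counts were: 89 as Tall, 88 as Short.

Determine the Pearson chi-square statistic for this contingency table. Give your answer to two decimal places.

Row totals: 130, 88, 177. Column totals: 251, 144. Grand total N = 395.
Expected counts (row total × column total / N):
  AA, Tall: 130×251/395 = 82.608
  AA, Short: 130×144/395 = 47.392
  Aa, Tall: 88×251/395 = 55.919
  Aa, Short: 88×144/395 = 32.081
  aa, Tall: 177×251/395 = 112.473
  aa, Short: 177×144/395 = 64.527
Contributions (O − E)²/E:
  (94 − 82.608)²/82.608 = 1.5710
  (36 − 47.392)²/47.392 = 2.7384
  (68 − 55.919)²/55.919 = 2.6100
  (20 − 32.081)²/32.081 = 4.5494
  (89 − 112.473)²/112.473 = 4.8988
  (88 − 64.527)²/64.527 = 8.5388
χ² = 1.5710 + 2.7384 + 2.6100 + 4.5494 + 4.8988 + 8.5388 = 24.91

24.91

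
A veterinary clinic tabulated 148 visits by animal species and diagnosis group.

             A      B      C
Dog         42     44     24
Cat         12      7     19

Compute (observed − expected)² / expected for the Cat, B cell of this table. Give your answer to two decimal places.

2.84

Row total (Cat) = 38; column total (B) = 51; N = 148.
Expected count E = 38 × 51 / 148 = 13.095.
Contribution = (O − E)²/E = (7 − 13.095)² / 13.095 = 2.84.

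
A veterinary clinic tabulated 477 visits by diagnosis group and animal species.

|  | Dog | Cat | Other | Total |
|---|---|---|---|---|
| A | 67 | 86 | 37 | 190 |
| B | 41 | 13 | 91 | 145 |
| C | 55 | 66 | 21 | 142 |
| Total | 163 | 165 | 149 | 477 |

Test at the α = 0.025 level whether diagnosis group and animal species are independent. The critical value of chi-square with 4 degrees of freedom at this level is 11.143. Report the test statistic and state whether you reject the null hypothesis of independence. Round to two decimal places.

108.83; reject H₀

Grand total N = 477.
Expected counts (row total × column total / N):
  A, Dog: 190×163/477 = 64.927
  A, Cat: 190×165/477 = 65.723
  A, Other: 190×149/477 = 59.350
  B, Dog: 145×163/477 = 49.549
  B, Cat: 145×165/477 = 50.157
  B, Other: 145×149/477 = 45.294
  C, Dog: 142×163/477 = 48.524
  C, Cat: 142×165/477 = 49.119
  C, Other: 142×149/477 = 44.356
Contributions (O − E)²/E:
  (67 − 64.927)²/64.927 = 0.0662
  (86 − 65.723)²/65.723 = 6.2559
  (37 − 59.350)²/59.350 = 8.4166
  (41 − 49.549)²/49.549 = 1.4750
  (13 − 50.157)²/50.157 = 27.5264
  (91 − 45.294)²/45.294 = 46.1217
  (55 − 48.524)²/48.524 = 0.8643
  (66 − 49.119)²/49.119 = 5.8016
  (21 − 44.356)²/44.356 = 12.2983
χ² = 0.0662 + 6.2559 + 8.4166 + 1.4750 + 27.5264 + 46.1217 + 0.8643 + 5.8016 + 12.2983 = 108.83
df = (3−1)(3−1) = 4. Since 108.83 > 11.143, reject the null hypothesis of independence at α = 0.025.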